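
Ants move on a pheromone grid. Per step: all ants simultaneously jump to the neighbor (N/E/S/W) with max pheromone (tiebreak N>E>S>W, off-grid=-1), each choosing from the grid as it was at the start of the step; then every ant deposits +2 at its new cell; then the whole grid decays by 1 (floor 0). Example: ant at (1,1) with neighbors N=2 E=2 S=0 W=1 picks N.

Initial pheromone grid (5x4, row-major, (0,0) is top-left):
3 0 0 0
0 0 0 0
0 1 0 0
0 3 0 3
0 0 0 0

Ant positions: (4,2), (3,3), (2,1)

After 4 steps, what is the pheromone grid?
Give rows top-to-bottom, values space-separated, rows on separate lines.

After step 1: ants at (3,2),(2,3),(3,1)
  2 0 0 0
  0 0 0 0
  0 0 0 1
  0 4 1 2
  0 0 0 0
After step 2: ants at (3,1),(3,3),(3,2)
  1 0 0 0
  0 0 0 0
  0 0 0 0
  0 5 2 3
  0 0 0 0
After step 3: ants at (3,2),(3,2),(3,1)
  0 0 0 0
  0 0 0 0
  0 0 0 0
  0 6 5 2
  0 0 0 0
After step 4: ants at (3,1),(3,1),(3,2)
  0 0 0 0
  0 0 0 0
  0 0 0 0
  0 9 6 1
  0 0 0 0

0 0 0 0
0 0 0 0
0 0 0 0
0 9 6 1
0 0 0 0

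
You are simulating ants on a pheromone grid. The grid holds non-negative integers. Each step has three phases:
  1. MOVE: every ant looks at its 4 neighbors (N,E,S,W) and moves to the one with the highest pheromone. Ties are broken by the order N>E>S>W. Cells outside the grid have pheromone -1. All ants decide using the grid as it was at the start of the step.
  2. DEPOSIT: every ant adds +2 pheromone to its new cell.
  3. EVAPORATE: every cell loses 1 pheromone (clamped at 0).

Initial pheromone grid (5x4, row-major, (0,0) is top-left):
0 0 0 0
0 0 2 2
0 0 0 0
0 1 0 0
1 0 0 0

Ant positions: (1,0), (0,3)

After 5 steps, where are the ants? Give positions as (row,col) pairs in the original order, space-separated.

Step 1: ant0:(1,0)->N->(0,0) | ant1:(0,3)->S->(1,3)
  grid max=3 at (1,3)
Step 2: ant0:(0,0)->E->(0,1) | ant1:(1,3)->W->(1,2)
  grid max=2 at (1,2)
Step 3: ant0:(0,1)->E->(0,2) | ant1:(1,2)->E->(1,3)
  grid max=3 at (1,3)
Step 4: ant0:(0,2)->S->(1,2) | ant1:(1,3)->W->(1,2)
  grid max=4 at (1,2)
Step 5: ant0:(1,2)->E->(1,3) | ant1:(1,2)->E->(1,3)
  grid max=5 at (1,3)

(1,3) (1,3)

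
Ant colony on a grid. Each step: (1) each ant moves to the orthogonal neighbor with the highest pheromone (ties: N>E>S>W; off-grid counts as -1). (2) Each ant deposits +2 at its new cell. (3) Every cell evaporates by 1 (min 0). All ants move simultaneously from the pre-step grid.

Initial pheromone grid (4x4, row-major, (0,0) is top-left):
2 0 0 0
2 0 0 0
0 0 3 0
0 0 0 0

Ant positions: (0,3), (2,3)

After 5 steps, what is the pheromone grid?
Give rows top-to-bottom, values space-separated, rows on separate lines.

After step 1: ants at (1,3),(2,2)
  1 0 0 0
  1 0 0 1
  0 0 4 0
  0 0 0 0
After step 2: ants at (0,3),(1,2)
  0 0 0 1
  0 0 1 0
  0 0 3 0
  0 0 0 0
After step 3: ants at (1,3),(2,2)
  0 0 0 0
  0 0 0 1
  0 0 4 0
  0 0 0 0
After step 4: ants at (0,3),(1,2)
  0 0 0 1
  0 0 1 0
  0 0 3 0
  0 0 0 0
After step 5: ants at (1,3),(2,2)
  0 0 0 0
  0 0 0 1
  0 0 4 0
  0 0 0 0

0 0 0 0
0 0 0 1
0 0 4 0
0 0 0 0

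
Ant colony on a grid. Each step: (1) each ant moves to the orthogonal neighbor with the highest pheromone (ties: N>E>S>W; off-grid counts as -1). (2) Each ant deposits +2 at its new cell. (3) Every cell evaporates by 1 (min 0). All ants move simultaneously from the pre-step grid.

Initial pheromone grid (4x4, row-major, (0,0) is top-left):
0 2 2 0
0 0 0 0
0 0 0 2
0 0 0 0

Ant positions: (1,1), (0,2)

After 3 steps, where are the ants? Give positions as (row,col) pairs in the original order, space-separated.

Step 1: ant0:(1,1)->N->(0,1) | ant1:(0,2)->W->(0,1)
  grid max=5 at (0,1)
Step 2: ant0:(0,1)->E->(0,2) | ant1:(0,1)->E->(0,2)
  grid max=4 at (0,1)
Step 3: ant0:(0,2)->W->(0,1) | ant1:(0,2)->W->(0,1)
  grid max=7 at (0,1)

(0,1) (0,1)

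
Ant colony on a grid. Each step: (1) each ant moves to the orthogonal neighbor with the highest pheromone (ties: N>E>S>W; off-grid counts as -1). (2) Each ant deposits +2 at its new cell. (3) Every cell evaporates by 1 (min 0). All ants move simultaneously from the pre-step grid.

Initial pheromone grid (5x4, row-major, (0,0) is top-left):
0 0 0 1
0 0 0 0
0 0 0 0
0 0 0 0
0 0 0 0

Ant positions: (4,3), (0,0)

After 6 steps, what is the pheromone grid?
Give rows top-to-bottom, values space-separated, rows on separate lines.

After step 1: ants at (3,3),(0,1)
  0 1 0 0
  0 0 0 0
  0 0 0 0
  0 0 0 1
  0 0 0 0
After step 2: ants at (2,3),(0,2)
  0 0 1 0
  0 0 0 0
  0 0 0 1
  0 0 0 0
  0 0 0 0
After step 3: ants at (1,3),(0,3)
  0 0 0 1
  0 0 0 1
  0 0 0 0
  0 0 0 0
  0 0 0 0
After step 4: ants at (0,3),(1,3)
  0 0 0 2
  0 0 0 2
  0 0 0 0
  0 0 0 0
  0 0 0 0
After step 5: ants at (1,3),(0,3)
  0 0 0 3
  0 0 0 3
  0 0 0 0
  0 0 0 0
  0 0 0 0
After step 6: ants at (0,3),(1,3)
  0 0 0 4
  0 0 0 4
  0 0 0 0
  0 0 0 0
  0 0 0 0

0 0 0 4
0 0 0 4
0 0 0 0
0 0 0 0
0 0 0 0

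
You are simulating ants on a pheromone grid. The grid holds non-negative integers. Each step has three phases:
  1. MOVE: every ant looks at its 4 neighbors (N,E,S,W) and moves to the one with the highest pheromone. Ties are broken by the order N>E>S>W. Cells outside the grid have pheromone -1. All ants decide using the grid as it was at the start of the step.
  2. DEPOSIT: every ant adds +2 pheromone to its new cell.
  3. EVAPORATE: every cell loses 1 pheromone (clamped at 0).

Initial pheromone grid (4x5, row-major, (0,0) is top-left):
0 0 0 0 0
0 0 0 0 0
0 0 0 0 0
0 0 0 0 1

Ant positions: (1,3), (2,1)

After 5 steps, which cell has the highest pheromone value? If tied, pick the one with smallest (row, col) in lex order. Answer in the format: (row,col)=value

Step 1: ant0:(1,3)->N->(0,3) | ant1:(2,1)->N->(1,1)
  grid max=1 at (0,3)
Step 2: ant0:(0,3)->E->(0,4) | ant1:(1,1)->N->(0,1)
  grid max=1 at (0,1)
Step 3: ant0:(0,4)->S->(1,4) | ant1:(0,1)->E->(0,2)
  grid max=1 at (0,2)
Step 4: ant0:(1,4)->N->(0,4) | ant1:(0,2)->E->(0,3)
  grid max=1 at (0,3)
Step 5: ant0:(0,4)->W->(0,3) | ant1:(0,3)->E->(0,4)
  grid max=2 at (0,3)
Final grid:
  0 0 0 2 2
  0 0 0 0 0
  0 0 0 0 0
  0 0 0 0 0
Max pheromone 2 at (0,3)

Answer: (0,3)=2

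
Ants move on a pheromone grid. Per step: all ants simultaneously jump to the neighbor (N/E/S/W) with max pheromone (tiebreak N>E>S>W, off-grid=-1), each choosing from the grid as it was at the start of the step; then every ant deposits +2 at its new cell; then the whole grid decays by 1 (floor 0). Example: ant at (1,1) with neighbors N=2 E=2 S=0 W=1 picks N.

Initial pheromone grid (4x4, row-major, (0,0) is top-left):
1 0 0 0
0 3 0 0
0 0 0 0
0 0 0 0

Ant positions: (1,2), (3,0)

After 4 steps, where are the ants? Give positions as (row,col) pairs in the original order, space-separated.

Step 1: ant0:(1,2)->W->(1,1) | ant1:(3,0)->N->(2,0)
  grid max=4 at (1,1)
Step 2: ant0:(1,1)->N->(0,1) | ant1:(2,0)->N->(1,0)
  grid max=3 at (1,1)
Step 3: ant0:(0,1)->S->(1,1) | ant1:(1,0)->E->(1,1)
  grid max=6 at (1,1)
Step 4: ant0:(1,1)->N->(0,1) | ant1:(1,1)->N->(0,1)
  grid max=5 at (1,1)

(0,1) (0,1)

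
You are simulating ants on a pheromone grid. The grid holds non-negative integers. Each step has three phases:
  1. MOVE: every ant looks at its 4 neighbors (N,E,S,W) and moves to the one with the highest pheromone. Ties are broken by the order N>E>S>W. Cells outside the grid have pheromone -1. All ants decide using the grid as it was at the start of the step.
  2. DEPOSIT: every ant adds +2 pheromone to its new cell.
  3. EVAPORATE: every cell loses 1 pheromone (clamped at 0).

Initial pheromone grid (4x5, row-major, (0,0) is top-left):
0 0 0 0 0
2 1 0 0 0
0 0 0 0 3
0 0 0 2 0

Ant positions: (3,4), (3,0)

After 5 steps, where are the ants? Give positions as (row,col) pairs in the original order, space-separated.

Step 1: ant0:(3,4)->N->(2,4) | ant1:(3,0)->N->(2,0)
  grid max=4 at (2,4)
Step 2: ant0:(2,4)->N->(1,4) | ant1:(2,0)->N->(1,0)
  grid max=3 at (2,4)
Step 3: ant0:(1,4)->S->(2,4) | ant1:(1,0)->N->(0,0)
  grid max=4 at (2,4)
Step 4: ant0:(2,4)->N->(1,4) | ant1:(0,0)->S->(1,0)
  grid max=3 at (2,4)
Step 5: ant0:(1,4)->S->(2,4) | ant1:(1,0)->N->(0,0)
  grid max=4 at (2,4)

(2,4) (0,0)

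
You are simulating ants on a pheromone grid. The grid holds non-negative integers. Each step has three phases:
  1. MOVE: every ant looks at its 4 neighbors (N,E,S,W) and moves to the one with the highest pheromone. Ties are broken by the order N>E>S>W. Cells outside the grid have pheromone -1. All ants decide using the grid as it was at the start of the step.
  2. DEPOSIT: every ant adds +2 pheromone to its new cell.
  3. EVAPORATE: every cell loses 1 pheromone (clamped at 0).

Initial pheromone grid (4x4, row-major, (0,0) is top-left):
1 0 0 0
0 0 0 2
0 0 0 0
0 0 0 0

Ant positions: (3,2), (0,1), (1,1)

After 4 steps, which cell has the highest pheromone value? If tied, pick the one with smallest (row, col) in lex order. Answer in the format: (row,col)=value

Step 1: ant0:(3,2)->N->(2,2) | ant1:(0,1)->W->(0,0) | ant2:(1,1)->N->(0,1)
  grid max=2 at (0,0)
Step 2: ant0:(2,2)->N->(1,2) | ant1:(0,0)->E->(0,1) | ant2:(0,1)->W->(0,0)
  grid max=3 at (0,0)
Step 3: ant0:(1,2)->N->(0,2) | ant1:(0,1)->W->(0,0) | ant2:(0,0)->E->(0,1)
  grid max=4 at (0,0)
Step 4: ant0:(0,2)->W->(0,1) | ant1:(0,0)->E->(0,1) | ant2:(0,1)->W->(0,0)
  grid max=6 at (0,1)
Final grid:
  5 6 0 0
  0 0 0 0
  0 0 0 0
  0 0 0 0
Max pheromone 6 at (0,1)

Answer: (0,1)=6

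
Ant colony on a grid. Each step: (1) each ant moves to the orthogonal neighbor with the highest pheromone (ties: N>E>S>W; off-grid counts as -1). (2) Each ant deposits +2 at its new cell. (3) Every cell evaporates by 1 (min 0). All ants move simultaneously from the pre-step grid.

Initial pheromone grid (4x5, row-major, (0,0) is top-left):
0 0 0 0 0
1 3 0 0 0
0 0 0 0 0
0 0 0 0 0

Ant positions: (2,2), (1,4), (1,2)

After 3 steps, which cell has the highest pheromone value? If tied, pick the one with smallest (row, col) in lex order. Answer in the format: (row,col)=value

Answer: (1,1)=6

Derivation:
Step 1: ant0:(2,2)->N->(1,2) | ant1:(1,4)->N->(0,4) | ant2:(1,2)->W->(1,1)
  grid max=4 at (1,1)
Step 2: ant0:(1,2)->W->(1,1) | ant1:(0,4)->S->(1,4) | ant2:(1,1)->E->(1,2)
  grid max=5 at (1,1)
Step 3: ant0:(1,1)->E->(1,2) | ant1:(1,4)->N->(0,4) | ant2:(1,2)->W->(1,1)
  grid max=6 at (1,1)
Final grid:
  0 0 0 0 1
  0 6 3 0 0
  0 0 0 0 0
  0 0 0 0 0
Max pheromone 6 at (1,1)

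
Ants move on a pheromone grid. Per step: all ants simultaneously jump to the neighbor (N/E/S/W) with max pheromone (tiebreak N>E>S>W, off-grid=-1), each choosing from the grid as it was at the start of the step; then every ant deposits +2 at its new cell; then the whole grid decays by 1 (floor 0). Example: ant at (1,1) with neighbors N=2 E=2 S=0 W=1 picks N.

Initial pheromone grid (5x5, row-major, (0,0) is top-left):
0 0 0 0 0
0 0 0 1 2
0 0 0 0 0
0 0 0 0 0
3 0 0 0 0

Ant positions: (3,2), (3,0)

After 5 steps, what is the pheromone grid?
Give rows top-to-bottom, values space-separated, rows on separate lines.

After step 1: ants at (2,2),(4,0)
  0 0 0 0 0
  0 0 0 0 1
  0 0 1 0 0
  0 0 0 0 0
  4 0 0 0 0
After step 2: ants at (1,2),(3,0)
  0 0 0 0 0
  0 0 1 0 0
  0 0 0 0 0
  1 0 0 0 0
  3 0 0 0 0
After step 3: ants at (0,2),(4,0)
  0 0 1 0 0
  0 0 0 0 0
  0 0 0 0 0
  0 0 0 0 0
  4 0 0 0 0
After step 4: ants at (0,3),(3,0)
  0 0 0 1 0
  0 0 0 0 0
  0 0 0 0 0
  1 0 0 0 0
  3 0 0 0 0
After step 5: ants at (0,4),(4,0)
  0 0 0 0 1
  0 0 0 0 0
  0 0 0 0 0
  0 0 0 0 0
  4 0 0 0 0

0 0 0 0 1
0 0 0 0 0
0 0 0 0 0
0 0 0 0 0
4 0 0 0 0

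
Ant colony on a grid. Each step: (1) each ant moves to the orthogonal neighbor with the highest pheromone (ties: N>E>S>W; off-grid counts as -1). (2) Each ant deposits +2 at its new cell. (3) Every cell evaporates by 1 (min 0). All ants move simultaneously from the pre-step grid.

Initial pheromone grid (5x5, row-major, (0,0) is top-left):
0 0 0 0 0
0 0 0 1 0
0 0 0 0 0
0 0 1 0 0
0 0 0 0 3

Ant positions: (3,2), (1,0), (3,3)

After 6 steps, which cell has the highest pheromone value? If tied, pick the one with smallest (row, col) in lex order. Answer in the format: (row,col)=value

Answer: (3,2)=7

Derivation:
Step 1: ant0:(3,2)->N->(2,2) | ant1:(1,0)->N->(0,0) | ant2:(3,3)->W->(3,2)
  grid max=2 at (3,2)
Step 2: ant0:(2,2)->S->(3,2) | ant1:(0,0)->E->(0,1) | ant2:(3,2)->N->(2,2)
  grid max=3 at (3,2)
Step 3: ant0:(3,2)->N->(2,2) | ant1:(0,1)->E->(0,2) | ant2:(2,2)->S->(3,2)
  grid max=4 at (3,2)
Step 4: ant0:(2,2)->S->(3,2) | ant1:(0,2)->E->(0,3) | ant2:(3,2)->N->(2,2)
  grid max=5 at (3,2)
Step 5: ant0:(3,2)->N->(2,2) | ant1:(0,3)->E->(0,4) | ant2:(2,2)->S->(3,2)
  grid max=6 at (3,2)
Step 6: ant0:(2,2)->S->(3,2) | ant1:(0,4)->S->(1,4) | ant2:(3,2)->N->(2,2)
  grid max=7 at (3,2)
Final grid:
  0 0 0 0 0
  0 0 0 0 1
  0 0 6 0 0
  0 0 7 0 0
  0 0 0 0 0
Max pheromone 7 at (3,2)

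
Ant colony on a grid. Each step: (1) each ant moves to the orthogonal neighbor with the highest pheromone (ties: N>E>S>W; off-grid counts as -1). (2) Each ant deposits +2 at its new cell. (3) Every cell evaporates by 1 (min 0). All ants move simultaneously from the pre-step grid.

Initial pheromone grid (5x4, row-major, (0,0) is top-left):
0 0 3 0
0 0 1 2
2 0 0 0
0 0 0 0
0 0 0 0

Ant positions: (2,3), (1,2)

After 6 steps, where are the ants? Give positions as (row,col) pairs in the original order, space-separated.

Step 1: ant0:(2,3)->N->(1,3) | ant1:(1,2)->N->(0,2)
  grid max=4 at (0,2)
Step 2: ant0:(1,3)->N->(0,3) | ant1:(0,2)->E->(0,3)
  grid max=3 at (0,2)
Step 3: ant0:(0,3)->W->(0,2) | ant1:(0,3)->W->(0,2)
  grid max=6 at (0,2)
Step 4: ant0:(0,2)->E->(0,3) | ant1:(0,2)->E->(0,3)
  grid max=5 at (0,2)
Step 5: ant0:(0,3)->W->(0,2) | ant1:(0,3)->W->(0,2)
  grid max=8 at (0,2)
Step 6: ant0:(0,2)->E->(0,3) | ant1:(0,2)->E->(0,3)
  grid max=7 at (0,2)

(0,3) (0,3)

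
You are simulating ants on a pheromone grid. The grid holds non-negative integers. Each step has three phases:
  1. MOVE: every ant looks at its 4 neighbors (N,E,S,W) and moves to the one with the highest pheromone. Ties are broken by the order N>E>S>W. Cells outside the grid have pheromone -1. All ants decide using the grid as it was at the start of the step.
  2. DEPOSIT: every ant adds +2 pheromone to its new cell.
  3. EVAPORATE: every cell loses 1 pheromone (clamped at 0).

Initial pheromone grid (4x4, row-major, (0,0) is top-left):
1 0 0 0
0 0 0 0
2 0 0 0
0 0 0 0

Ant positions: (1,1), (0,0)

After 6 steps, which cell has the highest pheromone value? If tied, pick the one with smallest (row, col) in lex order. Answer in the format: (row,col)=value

Answer: (0,2)=7

Derivation:
Step 1: ant0:(1,1)->N->(0,1) | ant1:(0,0)->E->(0,1)
  grid max=3 at (0,1)
Step 2: ant0:(0,1)->E->(0,2) | ant1:(0,1)->E->(0,2)
  grid max=3 at (0,2)
Step 3: ant0:(0,2)->W->(0,1) | ant1:(0,2)->W->(0,1)
  grid max=5 at (0,1)
Step 4: ant0:(0,1)->E->(0,2) | ant1:(0,1)->E->(0,2)
  grid max=5 at (0,2)
Step 5: ant0:(0,2)->W->(0,1) | ant1:(0,2)->W->(0,1)
  grid max=7 at (0,1)
Step 6: ant0:(0,1)->E->(0,2) | ant1:(0,1)->E->(0,2)
  grid max=7 at (0,2)
Final grid:
  0 6 7 0
  0 0 0 0
  0 0 0 0
  0 0 0 0
Max pheromone 7 at (0,2)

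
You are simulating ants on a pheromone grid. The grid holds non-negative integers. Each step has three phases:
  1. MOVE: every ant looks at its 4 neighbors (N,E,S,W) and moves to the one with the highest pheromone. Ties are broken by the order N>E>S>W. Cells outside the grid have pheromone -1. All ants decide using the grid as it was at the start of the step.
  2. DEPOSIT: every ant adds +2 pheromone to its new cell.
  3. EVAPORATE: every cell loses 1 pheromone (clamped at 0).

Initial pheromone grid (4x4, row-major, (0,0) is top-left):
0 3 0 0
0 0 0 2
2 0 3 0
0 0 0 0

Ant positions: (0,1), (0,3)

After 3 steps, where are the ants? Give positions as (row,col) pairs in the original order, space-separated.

Step 1: ant0:(0,1)->E->(0,2) | ant1:(0,3)->S->(1,3)
  grid max=3 at (1,3)
Step 2: ant0:(0,2)->W->(0,1) | ant1:(1,3)->N->(0,3)
  grid max=3 at (0,1)
Step 3: ant0:(0,1)->E->(0,2) | ant1:(0,3)->S->(1,3)
  grid max=3 at (1,3)

(0,2) (1,3)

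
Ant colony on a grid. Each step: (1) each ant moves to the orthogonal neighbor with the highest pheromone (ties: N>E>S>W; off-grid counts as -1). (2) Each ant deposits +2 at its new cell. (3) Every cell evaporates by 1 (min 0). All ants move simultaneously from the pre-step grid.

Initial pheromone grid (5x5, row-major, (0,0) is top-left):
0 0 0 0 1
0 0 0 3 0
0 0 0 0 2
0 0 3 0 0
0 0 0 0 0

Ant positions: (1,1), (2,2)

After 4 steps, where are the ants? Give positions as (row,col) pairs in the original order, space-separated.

Step 1: ant0:(1,1)->N->(0,1) | ant1:(2,2)->S->(3,2)
  grid max=4 at (3,2)
Step 2: ant0:(0,1)->E->(0,2) | ant1:(3,2)->N->(2,2)
  grid max=3 at (3,2)
Step 3: ant0:(0,2)->E->(0,3) | ant1:(2,2)->S->(3,2)
  grid max=4 at (3,2)
Step 4: ant0:(0,3)->E->(0,4) | ant1:(3,2)->N->(2,2)
  grid max=3 at (3,2)

(0,4) (2,2)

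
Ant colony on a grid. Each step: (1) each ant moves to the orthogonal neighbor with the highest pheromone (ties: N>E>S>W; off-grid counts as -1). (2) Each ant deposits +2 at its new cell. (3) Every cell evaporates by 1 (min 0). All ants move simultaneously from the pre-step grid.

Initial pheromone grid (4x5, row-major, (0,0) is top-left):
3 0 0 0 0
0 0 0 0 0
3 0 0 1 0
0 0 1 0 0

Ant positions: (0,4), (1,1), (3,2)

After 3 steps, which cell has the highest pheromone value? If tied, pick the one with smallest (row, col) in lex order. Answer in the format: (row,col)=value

Answer: (0,0)=2

Derivation:
Step 1: ant0:(0,4)->S->(1,4) | ant1:(1,1)->N->(0,1) | ant2:(3,2)->N->(2,2)
  grid max=2 at (0,0)
Step 2: ant0:(1,4)->N->(0,4) | ant1:(0,1)->W->(0,0) | ant2:(2,2)->N->(1,2)
  grid max=3 at (0,0)
Step 3: ant0:(0,4)->S->(1,4) | ant1:(0,0)->E->(0,1) | ant2:(1,2)->N->(0,2)
  grid max=2 at (0,0)
Final grid:
  2 1 1 0 0
  0 0 0 0 1
  0 0 0 0 0
  0 0 0 0 0
Max pheromone 2 at (0,0)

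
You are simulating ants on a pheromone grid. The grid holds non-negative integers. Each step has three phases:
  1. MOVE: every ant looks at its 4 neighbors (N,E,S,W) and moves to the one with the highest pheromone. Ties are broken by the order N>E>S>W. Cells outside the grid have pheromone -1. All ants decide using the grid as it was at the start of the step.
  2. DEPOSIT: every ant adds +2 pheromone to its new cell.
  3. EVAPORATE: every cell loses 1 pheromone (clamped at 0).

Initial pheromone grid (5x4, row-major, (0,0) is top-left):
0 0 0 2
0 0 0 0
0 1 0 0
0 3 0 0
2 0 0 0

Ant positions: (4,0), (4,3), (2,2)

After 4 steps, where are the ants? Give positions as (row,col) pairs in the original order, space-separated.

Step 1: ant0:(4,0)->N->(3,0) | ant1:(4,3)->N->(3,3) | ant2:(2,2)->W->(2,1)
  grid max=2 at (2,1)
Step 2: ant0:(3,0)->E->(3,1) | ant1:(3,3)->N->(2,3) | ant2:(2,1)->S->(3,1)
  grid max=5 at (3,1)
Step 3: ant0:(3,1)->N->(2,1) | ant1:(2,3)->N->(1,3) | ant2:(3,1)->N->(2,1)
  grid max=4 at (2,1)
Step 4: ant0:(2,1)->S->(3,1) | ant1:(1,3)->N->(0,3) | ant2:(2,1)->S->(3,1)
  grid max=7 at (3,1)

(3,1) (0,3) (3,1)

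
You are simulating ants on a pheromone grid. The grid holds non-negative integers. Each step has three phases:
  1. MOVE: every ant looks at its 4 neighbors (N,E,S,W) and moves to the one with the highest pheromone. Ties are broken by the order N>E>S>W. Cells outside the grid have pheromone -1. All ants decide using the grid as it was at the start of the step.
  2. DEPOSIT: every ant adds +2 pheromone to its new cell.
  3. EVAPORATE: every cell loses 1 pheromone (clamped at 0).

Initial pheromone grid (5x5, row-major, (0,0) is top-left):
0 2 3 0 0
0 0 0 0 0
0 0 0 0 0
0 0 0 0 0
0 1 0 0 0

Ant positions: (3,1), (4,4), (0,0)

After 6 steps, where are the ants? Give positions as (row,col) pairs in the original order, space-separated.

Step 1: ant0:(3,1)->S->(4,1) | ant1:(4,4)->N->(3,4) | ant2:(0,0)->E->(0,1)
  grid max=3 at (0,1)
Step 2: ant0:(4,1)->N->(3,1) | ant1:(3,4)->N->(2,4) | ant2:(0,1)->E->(0,2)
  grid max=3 at (0,2)
Step 3: ant0:(3,1)->S->(4,1) | ant1:(2,4)->N->(1,4) | ant2:(0,2)->W->(0,1)
  grid max=3 at (0,1)
Step 4: ant0:(4,1)->N->(3,1) | ant1:(1,4)->N->(0,4) | ant2:(0,1)->E->(0,2)
  grid max=3 at (0,2)
Step 5: ant0:(3,1)->S->(4,1) | ant1:(0,4)->S->(1,4) | ant2:(0,2)->W->(0,1)
  grid max=3 at (0,1)
Step 6: ant0:(4,1)->N->(3,1) | ant1:(1,4)->N->(0,4) | ant2:(0,1)->E->(0,2)
  grid max=3 at (0,2)

(3,1) (0,4) (0,2)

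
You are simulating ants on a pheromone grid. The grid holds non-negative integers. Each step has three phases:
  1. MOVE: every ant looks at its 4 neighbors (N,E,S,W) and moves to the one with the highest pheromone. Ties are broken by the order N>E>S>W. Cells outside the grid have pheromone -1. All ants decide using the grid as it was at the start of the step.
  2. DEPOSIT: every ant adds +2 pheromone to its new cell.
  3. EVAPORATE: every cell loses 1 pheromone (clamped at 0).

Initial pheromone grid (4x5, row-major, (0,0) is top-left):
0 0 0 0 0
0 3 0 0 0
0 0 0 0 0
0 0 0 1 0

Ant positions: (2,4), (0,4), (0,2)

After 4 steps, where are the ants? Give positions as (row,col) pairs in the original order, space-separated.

Step 1: ant0:(2,4)->N->(1,4) | ant1:(0,4)->S->(1,4) | ant2:(0,2)->E->(0,3)
  grid max=3 at (1,4)
Step 2: ant0:(1,4)->N->(0,4) | ant1:(1,4)->N->(0,4) | ant2:(0,3)->E->(0,4)
  grid max=5 at (0,4)
Step 3: ant0:(0,4)->S->(1,4) | ant1:(0,4)->S->(1,4) | ant2:(0,4)->S->(1,4)
  grid max=7 at (1,4)
Step 4: ant0:(1,4)->N->(0,4) | ant1:(1,4)->N->(0,4) | ant2:(1,4)->N->(0,4)
  grid max=9 at (0,4)

(0,4) (0,4) (0,4)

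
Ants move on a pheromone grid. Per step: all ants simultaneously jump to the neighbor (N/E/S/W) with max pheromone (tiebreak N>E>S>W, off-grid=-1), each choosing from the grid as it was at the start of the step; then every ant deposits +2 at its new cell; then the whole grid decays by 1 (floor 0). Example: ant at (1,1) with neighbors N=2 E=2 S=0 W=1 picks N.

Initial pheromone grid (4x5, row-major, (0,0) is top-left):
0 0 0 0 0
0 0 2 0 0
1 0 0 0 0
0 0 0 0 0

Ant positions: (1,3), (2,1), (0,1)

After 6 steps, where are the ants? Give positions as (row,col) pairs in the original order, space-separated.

Step 1: ant0:(1,3)->W->(1,2) | ant1:(2,1)->W->(2,0) | ant2:(0,1)->E->(0,2)
  grid max=3 at (1,2)
Step 2: ant0:(1,2)->N->(0,2) | ant1:(2,0)->N->(1,0) | ant2:(0,2)->S->(1,2)
  grid max=4 at (1,2)
Step 3: ant0:(0,2)->S->(1,2) | ant1:(1,0)->S->(2,0) | ant2:(1,2)->N->(0,2)
  grid max=5 at (1,2)
Step 4: ant0:(1,2)->N->(0,2) | ant1:(2,0)->N->(1,0) | ant2:(0,2)->S->(1,2)
  grid max=6 at (1,2)
Step 5: ant0:(0,2)->S->(1,2) | ant1:(1,0)->S->(2,0) | ant2:(1,2)->N->(0,2)
  grid max=7 at (1,2)
Step 6: ant0:(1,2)->N->(0,2) | ant1:(2,0)->N->(1,0) | ant2:(0,2)->S->(1,2)
  grid max=8 at (1,2)

(0,2) (1,0) (1,2)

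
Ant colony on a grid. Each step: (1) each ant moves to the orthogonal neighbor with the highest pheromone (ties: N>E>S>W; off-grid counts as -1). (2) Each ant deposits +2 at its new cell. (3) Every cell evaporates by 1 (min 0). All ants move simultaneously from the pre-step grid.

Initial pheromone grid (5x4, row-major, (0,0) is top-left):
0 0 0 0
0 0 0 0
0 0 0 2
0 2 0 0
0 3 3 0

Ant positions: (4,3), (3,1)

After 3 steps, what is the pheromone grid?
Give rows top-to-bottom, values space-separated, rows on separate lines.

After step 1: ants at (4,2),(4,1)
  0 0 0 0
  0 0 0 0
  0 0 0 1
  0 1 0 0
  0 4 4 0
After step 2: ants at (4,1),(4,2)
  0 0 0 0
  0 0 0 0
  0 0 0 0
  0 0 0 0
  0 5 5 0
After step 3: ants at (4,2),(4,1)
  0 0 0 0
  0 0 0 0
  0 0 0 0
  0 0 0 0
  0 6 6 0

0 0 0 0
0 0 0 0
0 0 0 0
0 0 0 0
0 6 6 0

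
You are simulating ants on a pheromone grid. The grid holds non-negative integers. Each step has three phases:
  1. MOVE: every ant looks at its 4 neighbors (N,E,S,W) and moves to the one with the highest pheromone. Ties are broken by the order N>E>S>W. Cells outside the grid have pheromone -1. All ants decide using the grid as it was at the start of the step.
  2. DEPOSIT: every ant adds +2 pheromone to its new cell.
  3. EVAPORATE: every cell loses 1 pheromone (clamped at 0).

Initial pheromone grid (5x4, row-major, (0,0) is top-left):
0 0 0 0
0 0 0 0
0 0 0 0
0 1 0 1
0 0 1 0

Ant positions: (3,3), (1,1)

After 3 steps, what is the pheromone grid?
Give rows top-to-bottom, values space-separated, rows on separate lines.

After step 1: ants at (2,3),(0,1)
  0 1 0 0
  0 0 0 0
  0 0 0 1
  0 0 0 0
  0 0 0 0
After step 2: ants at (1,3),(0,2)
  0 0 1 0
  0 0 0 1
  0 0 0 0
  0 0 0 0
  0 0 0 0
After step 3: ants at (0,3),(0,3)
  0 0 0 3
  0 0 0 0
  0 0 0 0
  0 0 0 0
  0 0 0 0

0 0 0 3
0 0 0 0
0 0 0 0
0 0 0 0
0 0 0 0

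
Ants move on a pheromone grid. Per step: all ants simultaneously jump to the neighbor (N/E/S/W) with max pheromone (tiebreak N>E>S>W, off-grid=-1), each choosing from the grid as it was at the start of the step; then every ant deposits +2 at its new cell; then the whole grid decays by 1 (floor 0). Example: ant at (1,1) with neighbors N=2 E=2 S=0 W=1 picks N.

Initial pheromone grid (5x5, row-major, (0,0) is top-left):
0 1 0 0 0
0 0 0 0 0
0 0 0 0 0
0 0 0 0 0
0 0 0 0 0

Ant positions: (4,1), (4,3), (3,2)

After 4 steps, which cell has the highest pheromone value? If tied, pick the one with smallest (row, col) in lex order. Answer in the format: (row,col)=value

Answer: (0,3)=3

Derivation:
Step 1: ant0:(4,1)->N->(3,1) | ant1:(4,3)->N->(3,3) | ant2:(3,2)->N->(2,2)
  grid max=1 at (2,2)
Step 2: ant0:(3,1)->N->(2,1) | ant1:(3,3)->N->(2,3) | ant2:(2,2)->N->(1,2)
  grid max=1 at (1,2)
Step 3: ant0:(2,1)->N->(1,1) | ant1:(2,3)->N->(1,3) | ant2:(1,2)->N->(0,2)
  grid max=1 at (0,2)
Step 4: ant0:(1,1)->N->(0,1) | ant1:(1,3)->N->(0,3) | ant2:(0,2)->E->(0,3)
  grid max=3 at (0,3)
Final grid:
  0 1 0 3 0
  0 0 0 0 0
  0 0 0 0 0
  0 0 0 0 0
  0 0 0 0 0
Max pheromone 3 at (0,3)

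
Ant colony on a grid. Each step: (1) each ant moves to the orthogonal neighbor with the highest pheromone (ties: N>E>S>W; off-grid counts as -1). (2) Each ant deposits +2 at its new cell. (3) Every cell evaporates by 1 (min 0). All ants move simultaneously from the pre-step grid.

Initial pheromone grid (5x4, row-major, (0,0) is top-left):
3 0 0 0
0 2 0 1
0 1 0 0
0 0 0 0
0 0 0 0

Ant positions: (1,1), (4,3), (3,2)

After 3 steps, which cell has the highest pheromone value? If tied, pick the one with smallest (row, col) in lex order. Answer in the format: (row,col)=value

Step 1: ant0:(1,1)->S->(2,1) | ant1:(4,3)->N->(3,3) | ant2:(3,2)->N->(2,2)
  grid max=2 at (0,0)
Step 2: ant0:(2,1)->N->(1,1) | ant1:(3,3)->N->(2,3) | ant2:(2,2)->W->(2,1)
  grid max=3 at (2,1)
Step 3: ant0:(1,1)->S->(2,1) | ant1:(2,3)->N->(1,3) | ant2:(2,1)->N->(1,1)
  grid max=4 at (2,1)
Final grid:
  0 0 0 0
  0 3 0 1
  0 4 0 0
  0 0 0 0
  0 0 0 0
Max pheromone 4 at (2,1)

Answer: (2,1)=4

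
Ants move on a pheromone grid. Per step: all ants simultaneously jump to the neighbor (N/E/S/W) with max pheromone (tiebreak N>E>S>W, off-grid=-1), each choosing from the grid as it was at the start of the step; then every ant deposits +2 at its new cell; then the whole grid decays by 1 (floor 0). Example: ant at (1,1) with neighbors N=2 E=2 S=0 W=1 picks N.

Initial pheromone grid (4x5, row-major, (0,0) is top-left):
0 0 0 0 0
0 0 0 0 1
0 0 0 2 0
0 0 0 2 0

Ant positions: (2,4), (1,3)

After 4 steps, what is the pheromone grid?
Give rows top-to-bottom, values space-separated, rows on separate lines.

After step 1: ants at (2,3),(2,3)
  0 0 0 0 0
  0 0 0 0 0
  0 0 0 5 0
  0 0 0 1 0
After step 2: ants at (3,3),(3,3)
  0 0 0 0 0
  0 0 0 0 0
  0 0 0 4 0
  0 0 0 4 0
After step 3: ants at (2,3),(2,3)
  0 0 0 0 0
  0 0 0 0 0
  0 0 0 7 0
  0 0 0 3 0
After step 4: ants at (3,3),(3,3)
  0 0 0 0 0
  0 0 0 0 0
  0 0 0 6 0
  0 0 0 6 0

0 0 0 0 0
0 0 0 0 0
0 0 0 6 0
0 0 0 6 0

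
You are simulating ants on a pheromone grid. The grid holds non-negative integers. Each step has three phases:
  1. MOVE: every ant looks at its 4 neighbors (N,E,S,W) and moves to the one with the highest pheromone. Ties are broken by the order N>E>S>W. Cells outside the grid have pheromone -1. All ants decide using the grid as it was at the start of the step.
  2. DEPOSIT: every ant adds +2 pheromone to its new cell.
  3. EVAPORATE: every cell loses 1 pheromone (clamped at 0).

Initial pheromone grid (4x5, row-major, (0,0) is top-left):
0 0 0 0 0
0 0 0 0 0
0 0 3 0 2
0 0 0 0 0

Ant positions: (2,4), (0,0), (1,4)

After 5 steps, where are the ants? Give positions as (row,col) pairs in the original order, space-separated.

Step 1: ant0:(2,4)->N->(1,4) | ant1:(0,0)->E->(0,1) | ant2:(1,4)->S->(2,4)
  grid max=3 at (2,4)
Step 2: ant0:(1,4)->S->(2,4) | ant1:(0,1)->E->(0,2) | ant2:(2,4)->N->(1,4)
  grid max=4 at (2,4)
Step 3: ant0:(2,4)->N->(1,4) | ant1:(0,2)->E->(0,3) | ant2:(1,4)->S->(2,4)
  grid max=5 at (2,4)
Step 4: ant0:(1,4)->S->(2,4) | ant1:(0,3)->E->(0,4) | ant2:(2,4)->N->(1,4)
  grid max=6 at (2,4)
Step 5: ant0:(2,4)->N->(1,4) | ant1:(0,4)->S->(1,4) | ant2:(1,4)->S->(2,4)
  grid max=7 at (1,4)

(1,4) (1,4) (2,4)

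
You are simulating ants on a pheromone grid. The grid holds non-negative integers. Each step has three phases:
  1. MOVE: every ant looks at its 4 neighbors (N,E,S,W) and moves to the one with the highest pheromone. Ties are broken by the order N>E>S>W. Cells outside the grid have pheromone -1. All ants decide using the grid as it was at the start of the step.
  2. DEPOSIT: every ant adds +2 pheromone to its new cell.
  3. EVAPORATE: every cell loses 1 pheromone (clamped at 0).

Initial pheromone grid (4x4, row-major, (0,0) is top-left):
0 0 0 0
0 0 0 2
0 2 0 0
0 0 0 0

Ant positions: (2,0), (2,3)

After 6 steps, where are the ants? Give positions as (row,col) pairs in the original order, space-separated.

Step 1: ant0:(2,0)->E->(2,1) | ant1:(2,3)->N->(1,3)
  grid max=3 at (1,3)
Step 2: ant0:(2,1)->N->(1,1) | ant1:(1,3)->N->(0,3)
  grid max=2 at (1,3)
Step 3: ant0:(1,1)->S->(2,1) | ant1:(0,3)->S->(1,3)
  grid max=3 at (1,3)
Step 4: ant0:(2,1)->N->(1,1) | ant1:(1,3)->N->(0,3)
  grid max=2 at (1,3)
Step 5: ant0:(1,1)->S->(2,1) | ant1:(0,3)->S->(1,3)
  grid max=3 at (1,3)
Step 6: ant0:(2,1)->N->(1,1) | ant1:(1,3)->N->(0,3)
  grid max=2 at (1,3)

(1,1) (0,3)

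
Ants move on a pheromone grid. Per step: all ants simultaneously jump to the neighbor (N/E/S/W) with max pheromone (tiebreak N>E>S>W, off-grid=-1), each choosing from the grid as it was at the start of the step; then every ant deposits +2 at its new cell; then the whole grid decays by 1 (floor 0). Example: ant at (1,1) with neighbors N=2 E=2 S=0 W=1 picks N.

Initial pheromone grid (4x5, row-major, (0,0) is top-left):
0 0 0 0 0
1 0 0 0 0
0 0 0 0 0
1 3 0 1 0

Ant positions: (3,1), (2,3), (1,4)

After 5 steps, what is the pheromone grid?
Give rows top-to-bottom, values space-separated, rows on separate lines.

After step 1: ants at (3,0),(3,3),(0,4)
  0 0 0 0 1
  0 0 0 0 0
  0 0 0 0 0
  2 2 0 2 0
After step 2: ants at (3,1),(2,3),(1,4)
  0 0 0 0 0
  0 0 0 0 1
  0 0 0 1 0
  1 3 0 1 0
After step 3: ants at (3,0),(3,3),(0,4)
  0 0 0 0 1
  0 0 0 0 0
  0 0 0 0 0
  2 2 0 2 0
After step 4: ants at (3,1),(2,3),(1,4)
  0 0 0 0 0
  0 0 0 0 1
  0 0 0 1 0
  1 3 0 1 0
After step 5: ants at (3,0),(3,3),(0,4)
  0 0 0 0 1
  0 0 0 0 0
  0 0 0 0 0
  2 2 0 2 0

0 0 0 0 1
0 0 0 0 0
0 0 0 0 0
2 2 0 2 0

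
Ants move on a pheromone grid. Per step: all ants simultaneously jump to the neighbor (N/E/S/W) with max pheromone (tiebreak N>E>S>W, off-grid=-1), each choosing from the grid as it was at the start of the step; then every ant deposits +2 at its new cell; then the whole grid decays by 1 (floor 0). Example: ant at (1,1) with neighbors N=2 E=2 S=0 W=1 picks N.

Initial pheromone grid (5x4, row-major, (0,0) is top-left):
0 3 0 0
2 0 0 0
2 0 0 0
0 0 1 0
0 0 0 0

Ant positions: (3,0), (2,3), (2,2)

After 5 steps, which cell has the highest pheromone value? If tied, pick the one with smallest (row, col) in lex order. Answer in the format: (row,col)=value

Step 1: ant0:(3,0)->N->(2,0) | ant1:(2,3)->N->(1,3) | ant2:(2,2)->S->(3,2)
  grid max=3 at (2,0)
Step 2: ant0:(2,0)->N->(1,0) | ant1:(1,3)->N->(0,3) | ant2:(3,2)->N->(2,2)
  grid max=2 at (1,0)
Step 3: ant0:(1,0)->S->(2,0) | ant1:(0,3)->S->(1,3) | ant2:(2,2)->S->(3,2)
  grid max=3 at (2,0)
Step 4: ant0:(2,0)->N->(1,0) | ant1:(1,3)->N->(0,3) | ant2:(3,2)->N->(2,2)
  grid max=2 at (1,0)
Step 5: ant0:(1,0)->S->(2,0) | ant1:(0,3)->S->(1,3) | ant2:(2,2)->S->(3,2)
  grid max=3 at (2,0)
Final grid:
  0 0 0 0
  1 0 0 1
  3 0 0 0
  0 0 2 0
  0 0 0 0
Max pheromone 3 at (2,0)

Answer: (2,0)=3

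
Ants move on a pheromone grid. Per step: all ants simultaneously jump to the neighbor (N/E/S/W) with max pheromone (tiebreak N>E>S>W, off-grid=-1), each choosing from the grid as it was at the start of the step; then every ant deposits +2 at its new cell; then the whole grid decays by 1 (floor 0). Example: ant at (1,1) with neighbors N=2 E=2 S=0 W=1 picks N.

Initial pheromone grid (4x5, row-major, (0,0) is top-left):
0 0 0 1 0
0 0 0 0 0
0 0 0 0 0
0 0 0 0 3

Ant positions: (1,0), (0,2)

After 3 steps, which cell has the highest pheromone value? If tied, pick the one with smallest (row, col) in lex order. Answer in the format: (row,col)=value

Step 1: ant0:(1,0)->N->(0,0) | ant1:(0,2)->E->(0,3)
  grid max=2 at (0,3)
Step 2: ant0:(0,0)->E->(0,1) | ant1:(0,3)->E->(0,4)
  grid max=1 at (0,1)
Step 3: ant0:(0,1)->E->(0,2) | ant1:(0,4)->W->(0,3)
  grid max=2 at (0,3)
Final grid:
  0 0 1 2 0
  0 0 0 0 0
  0 0 0 0 0
  0 0 0 0 0
Max pheromone 2 at (0,3)

Answer: (0,3)=2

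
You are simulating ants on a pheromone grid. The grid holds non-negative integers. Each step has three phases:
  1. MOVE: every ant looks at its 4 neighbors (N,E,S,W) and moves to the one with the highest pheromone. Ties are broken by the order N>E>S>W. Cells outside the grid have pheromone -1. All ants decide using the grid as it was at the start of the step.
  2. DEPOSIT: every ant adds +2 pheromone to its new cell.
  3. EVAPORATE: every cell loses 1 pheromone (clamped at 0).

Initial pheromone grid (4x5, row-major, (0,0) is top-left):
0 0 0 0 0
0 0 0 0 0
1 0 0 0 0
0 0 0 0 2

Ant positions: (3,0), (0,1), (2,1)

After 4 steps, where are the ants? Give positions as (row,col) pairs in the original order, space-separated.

Step 1: ant0:(3,0)->N->(2,0) | ant1:(0,1)->E->(0,2) | ant2:(2,1)->W->(2,0)
  grid max=4 at (2,0)
Step 2: ant0:(2,0)->N->(1,0) | ant1:(0,2)->E->(0,3) | ant2:(2,0)->N->(1,0)
  grid max=3 at (1,0)
Step 3: ant0:(1,0)->S->(2,0) | ant1:(0,3)->E->(0,4) | ant2:(1,0)->S->(2,0)
  grid max=6 at (2,0)
Step 4: ant0:(2,0)->N->(1,0) | ant1:(0,4)->S->(1,4) | ant2:(2,0)->N->(1,0)
  grid max=5 at (1,0)

(1,0) (1,4) (1,0)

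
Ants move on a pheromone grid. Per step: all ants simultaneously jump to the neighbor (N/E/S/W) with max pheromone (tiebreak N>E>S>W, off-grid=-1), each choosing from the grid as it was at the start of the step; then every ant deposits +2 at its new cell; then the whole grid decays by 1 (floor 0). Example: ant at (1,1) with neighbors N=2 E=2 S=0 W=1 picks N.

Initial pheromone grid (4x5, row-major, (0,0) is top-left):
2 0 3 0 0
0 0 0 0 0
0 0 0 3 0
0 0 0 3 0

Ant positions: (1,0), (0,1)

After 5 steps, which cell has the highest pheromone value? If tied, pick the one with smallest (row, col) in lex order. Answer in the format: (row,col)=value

Step 1: ant0:(1,0)->N->(0,0) | ant1:(0,1)->E->(0,2)
  grid max=4 at (0,2)
Step 2: ant0:(0,0)->E->(0,1) | ant1:(0,2)->E->(0,3)
  grid max=3 at (0,2)
Step 3: ant0:(0,1)->E->(0,2) | ant1:(0,3)->W->(0,2)
  grid max=6 at (0,2)
Step 4: ant0:(0,2)->E->(0,3) | ant1:(0,2)->E->(0,3)
  grid max=5 at (0,2)
Step 5: ant0:(0,3)->W->(0,2) | ant1:(0,3)->W->(0,2)
  grid max=8 at (0,2)
Final grid:
  0 0 8 2 0
  0 0 0 0 0
  0 0 0 0 0
  0 0 0 0 0
Max pheromone 8 at (0,2)

Answer: (0,2)=8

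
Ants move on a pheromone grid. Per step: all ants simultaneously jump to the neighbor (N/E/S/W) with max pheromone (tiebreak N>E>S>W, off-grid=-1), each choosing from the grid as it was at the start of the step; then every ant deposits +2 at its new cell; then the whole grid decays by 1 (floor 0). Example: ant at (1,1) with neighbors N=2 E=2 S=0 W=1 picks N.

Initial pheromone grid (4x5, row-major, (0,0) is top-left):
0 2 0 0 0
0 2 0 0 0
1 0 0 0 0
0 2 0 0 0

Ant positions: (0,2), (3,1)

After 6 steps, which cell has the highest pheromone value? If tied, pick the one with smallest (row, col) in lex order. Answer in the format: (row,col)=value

Step 1: ant0:(0,2)->W->(0,1) | ant1:(3,1)->N->(2,1)
  grid max=3 at (0,1)
Step 2: ant0:(0,1)->S->(1,1) | ant1:(2,1)->N->(1,1)
  grid max=4 at (1,1)
Step 3: ant0:(1,1)->N->(0,1) | ant1:(1,1)->N->(0,1)
  grid max=5 at (0,1)
Step 4: ant0:(0,1)->S->(1,1) | ant1:(0,1)->S->(1,1)
  grid max=6 at (1,1)
Step 5: ant0:(1,1)->N->(0,1) | ant1:(1,1)->N->(0,1)
  grid max=7 at (0,1)
Step 6: ant0:(0,1)->S->(1,1) | ant1:(0,1)->S->(1,1)
  grid max=8 at (1,1)
Final grid:
  0 6 0 0 0
  0 8 0 0 0
  0 0 0 0 0
  0 0 0 0 0
Max pheromone 8 at (1,1)

Answer: (1,1)=8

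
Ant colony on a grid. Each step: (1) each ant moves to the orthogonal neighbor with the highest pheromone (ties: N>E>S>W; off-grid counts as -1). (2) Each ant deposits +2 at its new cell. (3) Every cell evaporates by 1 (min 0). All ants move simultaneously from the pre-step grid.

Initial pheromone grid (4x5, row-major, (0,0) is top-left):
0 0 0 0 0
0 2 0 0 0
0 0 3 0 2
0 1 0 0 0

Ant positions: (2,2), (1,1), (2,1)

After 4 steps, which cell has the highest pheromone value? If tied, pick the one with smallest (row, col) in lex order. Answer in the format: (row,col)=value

Step 1: ant0:(2,2)->N->(1,2) | ant1:(1,1)->N->(0,1) | ant2:(2,1)->E->(2,2)
  grid max=4 at (2,2)
Step 2: ant0:(1,2)->S->(2,2) | ant1:(0,1)->S->(1,1) | ant2:(2,2)->N->(1,2)
  grid max=5 at (2,2)
Step 3: ant0:(2,2)->N->(1,2) | ant1:(1,1)->E->(1,2) | ant2:(1,2)->S->(2,2)
  grid max=6 at (2,2)
Step 4: ant0:(1,2)->S->(2,2) | ant1:(1,2)->S->(2,2) | ant2:(2,2)->N->(1,2)
  grid max=9 at (2,2)
Final grid:
  0 0 0 0 0
  0 0 6 0 0
  0 0 9 0 0
  0 0 0 0 0
Max pheromone 9 at (2,2)

Answer: (2,2)=9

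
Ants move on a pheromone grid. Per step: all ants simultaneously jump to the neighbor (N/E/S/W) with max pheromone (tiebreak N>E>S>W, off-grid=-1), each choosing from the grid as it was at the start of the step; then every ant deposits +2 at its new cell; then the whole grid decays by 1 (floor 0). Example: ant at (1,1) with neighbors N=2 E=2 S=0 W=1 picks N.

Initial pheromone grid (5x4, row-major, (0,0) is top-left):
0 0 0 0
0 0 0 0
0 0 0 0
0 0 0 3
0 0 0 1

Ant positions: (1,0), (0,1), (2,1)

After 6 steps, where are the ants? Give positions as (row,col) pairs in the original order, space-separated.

Step 1: ant0:(1,0)->N->(0,0) | ant1:(0,1)->E->(0,2) | ant2:(2,1)->N->(1,1)
  grid max=2 at (3,3)
Step 2: ant0:(0,0)->E->(0,1) | ant1:(0,2)->E->(0,3) | ant2:(1,1)->N->(0,1)
  grid max=3 at (0,1)
Step 3: ant0:(0,1)->E->(0,2) | ant1:(0,3)->S->(1,3) | ant2:(0,1)->E->(0,2)
  grid max=3 at (0,2)
Step 4: ant0:(0,2)->W->(0,1) | ant1:(1,3)->N->(0,3) | ant2:(0,2)->W->(0,1)
  grid max=5 at (0,1)
Step 5: ant0:(0,1)->E->(0,2) | ant1:(0,3)->W->(0,2) | ant2:(0,1)->E->(0,2)
  grid max=7 at (0,2)
Step 6: ant0:(0,2)->W->(0,1) | ant1:(0,2)->W->(0,1) | ant2:(0,2)->W->(0,1)
  grid max=9 at (0,1)

(0,1) (0,1) (0,1)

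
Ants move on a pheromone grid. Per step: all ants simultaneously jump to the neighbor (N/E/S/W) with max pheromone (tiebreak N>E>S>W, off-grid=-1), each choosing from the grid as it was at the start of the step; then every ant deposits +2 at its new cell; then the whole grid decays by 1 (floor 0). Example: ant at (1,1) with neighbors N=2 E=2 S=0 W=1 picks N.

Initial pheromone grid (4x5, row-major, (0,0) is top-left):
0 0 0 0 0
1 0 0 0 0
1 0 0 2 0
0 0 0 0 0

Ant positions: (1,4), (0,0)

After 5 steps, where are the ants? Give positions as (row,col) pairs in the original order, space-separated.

Step 1: ant0:(1,4)->N->(0,4) | ant1:(0,0)->S->(1,0)
  grid max=2 at (1,0)
Step 2: ant0:(0,4)->S->(1,4) | ant1:(1,0)->N->(0,0)
  grid max=1 at (0,0)
Step 3: ant0:(1,4)->N->(0,4) | ant1:(0,0)->S->(1,0)
  grid max=2 at (1,0)
Step 4: ant0:(0,4)->S->(1,4) | ant1:(1,0)->N->(0,0)
  grid max=1 at (0,0)
Step 5: ant0:(1,4)->N->(0,4) | ant1:(0,0)->S->(1,0)
  grid max=2 at (1,0)

(0,4) (1,0)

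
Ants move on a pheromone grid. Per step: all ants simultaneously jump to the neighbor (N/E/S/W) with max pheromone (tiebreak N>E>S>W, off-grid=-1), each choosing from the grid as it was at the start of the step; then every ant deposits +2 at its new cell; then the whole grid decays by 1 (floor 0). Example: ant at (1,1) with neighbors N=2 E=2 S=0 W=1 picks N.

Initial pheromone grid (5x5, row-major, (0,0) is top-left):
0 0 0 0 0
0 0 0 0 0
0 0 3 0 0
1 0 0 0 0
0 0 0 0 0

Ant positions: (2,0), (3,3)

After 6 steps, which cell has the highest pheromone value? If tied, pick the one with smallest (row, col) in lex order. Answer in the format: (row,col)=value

Step 1: ant0:(2,0)->S->(3,0) | ant1:(3,3)->N->(2,3)
  grid max=2 at (2,2)
Step 2: ant0:(3,0)->N->(2,0) | ant1:(2,3)->W->(2,2)
  grid max=3 at (2,2)
Step 3: ant0:(2,0)->S->(3,0) | ant1:(2,2)->N->(1,2)
  grid max=2 at (2,2)
Step 4: ant0:(3,0)->N->(2,0) | ant1:(1,2)->S->(2,2)
  grid max=3 at (2,2)
Step 5: ant0:(2,0)->S->(3,0) | ant1:(2,2)->N->(1,2)
  grid max=2 at (2,2)
Step 6: ant0:(3,0)->N->(2,0) | ant1:(1,2)->S->(2,2)
  grid max=3 at (2,2)
Final grid:
  0 0 0 0 0
  0 0 0 0 0
  1 0 3 0 0
  1 0 0 0 0
  0 0 0 0 0
Max pheromone 3 at (2,2)

Answer: (2,2)=3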